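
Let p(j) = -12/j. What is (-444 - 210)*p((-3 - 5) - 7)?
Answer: -2616/5 ≈ -523.20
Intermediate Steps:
p(j) = -12/j
(-444 - 210)*p((-3 - 5) - 7) = (-444 - 210)*(-12/((-3 - 5) - 7)) = -(-7848)/(-8 - 7) = -(-7848)/(-15) = -(-7848)*(-1)/15 = -654*⅘ = -2616/5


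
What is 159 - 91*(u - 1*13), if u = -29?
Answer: 3981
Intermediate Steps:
159 - 91*(u - 1*13) = 159 - 91*(-29 - 1*13) = 159 - 91*(-29 - 13) = 159 - 91*(-42) = 159 + 3822 = 3981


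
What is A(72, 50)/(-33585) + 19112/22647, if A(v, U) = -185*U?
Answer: 56757418/50706633 ≈ 1.1193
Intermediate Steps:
A(72, 50)/(-33585) + 19112/22647 = -185*50/(-33585) + 19112/22647 = -9250*(-1/33585) + 19112*(1/22647) = 1850/6717 + 19112/22647 = 56757418/50706633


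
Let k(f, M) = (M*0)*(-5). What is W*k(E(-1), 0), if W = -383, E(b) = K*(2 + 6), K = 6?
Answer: 0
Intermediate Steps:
E(b) = 48 (E(b) = 6*(2 + 6) = 6*8 = 48)
k(f, M) = 0 (k(f, M) = 0*(-5) = 0)
W*k(E(-1), 0) = -383*0 = 0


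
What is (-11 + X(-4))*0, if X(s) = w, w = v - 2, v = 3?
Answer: 0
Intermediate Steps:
w = 1 (w = 3 - 2 = 1)
X(s) = 1
(-11 + X(-4))*0 = (-11 + 1)*0 = -10*0 = 0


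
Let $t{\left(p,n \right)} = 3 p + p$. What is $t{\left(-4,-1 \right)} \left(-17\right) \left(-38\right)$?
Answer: $-10336$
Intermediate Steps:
$t{\left(p,n \right)} = 4 p$
$t{\left(-4,-1 \right)} \left(-17\right) \left(-38\right) = 4 \left(-4\right) \left(-17\right) \left(-38\right) = \left(-16\right) \left(-17\right) \left(-38\right) = 272 \left(-38\right) = -10336$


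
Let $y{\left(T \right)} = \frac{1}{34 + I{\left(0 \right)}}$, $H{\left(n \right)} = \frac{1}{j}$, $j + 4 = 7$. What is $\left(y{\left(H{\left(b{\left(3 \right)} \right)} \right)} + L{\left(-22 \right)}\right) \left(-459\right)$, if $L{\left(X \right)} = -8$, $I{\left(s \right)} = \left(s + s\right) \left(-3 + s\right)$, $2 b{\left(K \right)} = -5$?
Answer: $\frac{7317}{2} \approx 3658.5$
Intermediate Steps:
$b{\left(K \right)} = - \frac{5}{2}$ ($b{\left(K \right)} = \frac{1}{2} \left(-5\right) = - \frac{5}{2}$)
$I{\left(s \right)} = 2 s \left(-3 + s\right)$
$j = 3$ ($j = -4 + 7 = 3$)
$H{\left(n \right)} = \frac{1}{3}$
$y{\left(T \right)} = \frac{1}{34}$ ($y{\left(T \right)} = \frac{1}{34 + 2 \cdot 0 \left(-3 + 0\right)} = \frac{1}{34 + 2 \cdot 0 \left(-3\right)} = \frac{1}{34 + 0} = \frac{1}{34}$)
$\left(y{\left(H{\left(b{\left(3 \right)} \right)} \right)} + L{\left(-22 \right)}\right) \left(-459\right) = \left(\frac{1}{34} - 8\right) \left(-459\right) = \left(- \frac{271}{34}\right) \left(-459\right) = \frac{7317}{2}$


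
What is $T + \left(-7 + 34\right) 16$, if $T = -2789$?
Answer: $-2357$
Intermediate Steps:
$T + \left(-7 + 34\right) 16 = -2789 + \left(-7 + 34\right) 16 = -2789 + 27 \cdot 16 = -2789 + 432 = -2357$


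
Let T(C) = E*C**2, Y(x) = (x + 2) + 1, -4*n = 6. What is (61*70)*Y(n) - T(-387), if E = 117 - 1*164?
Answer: 7045548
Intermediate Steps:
n = -3/2 (n = -1/4*6 = -3/2 ≈ -1.5000)
Y(x) = 3 + x (Y(x) = (2 + x) + 1 = 3 + x)
E = -47 (E = 117 - 164 = -47)
T(C) = -47*C**2
(61*70)*Y(n) - T(-387) = (61*70)*(3 - 3/2) - (-47)*(-387)**2 = 4270*(3/2) - (-47)*149769 = 6405 - 1*(-7039143) = 6405 + 7039143 = 7045548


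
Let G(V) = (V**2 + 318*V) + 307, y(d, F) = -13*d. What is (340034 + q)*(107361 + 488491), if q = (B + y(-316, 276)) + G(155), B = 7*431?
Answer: 250723200412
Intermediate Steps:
B = 3017
G(V) = 307 + V**2 + 318*V
q = 80747 (q = (3017 - 13*(-316)) + (307 + 155**2 + 318*155) = (3017 + 4108) + (307 + 24025 + 49290) = 7125 + 73622 = 80747)
(340034 + q)*(107361 + 488491) = (340034 + 80747)*(107361 + 488491) = 420781*595852 = 250723200412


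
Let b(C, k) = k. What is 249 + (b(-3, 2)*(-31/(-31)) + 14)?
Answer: 265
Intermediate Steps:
249 + (b(-3, 2)*(-31/(-31)) + 14) = 249 + (2*(-31/(-31)) + 14) = 249 + (2*(-31*(-1/31)) + 14) = 249 + (2*1 + 14) = 249 + (2 + 14) = 249 + 16 = 265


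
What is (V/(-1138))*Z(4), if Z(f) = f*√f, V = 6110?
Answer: -24440/569 ≈ -42.953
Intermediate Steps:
Z(f) = f^(3/2)
(V/(-1138))*Z(4) = (6110/(-1138))*4^(3/2) = (6110*(-1/1138))*8 = -3055/569*8 = -24440/569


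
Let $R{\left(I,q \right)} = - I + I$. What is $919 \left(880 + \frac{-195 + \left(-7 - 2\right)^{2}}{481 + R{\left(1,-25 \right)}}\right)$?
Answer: $\frac{388889554}{481} \approx 8.085 \cdot 10^{5}$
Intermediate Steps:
$R{\left(I,q \right)} = 0$
$919 \left(880 + \frac{-195 + \left(-7 - 2\right)^{2}}{481 + R{\left(1,-25 \right)}}\right) = 919 \left(880 + \frac{-195 + \left(-7 - 2\right)^{2}}{481 + 0}\right) = 919 \left(880 + \frac{-195 + \left(-9\right)^{2}}{481}\right) = 919 \left(880 + \left(-195 + 81\right) \frac{1}{481}\right) = 919 \left(880 - \frac{114}{481}\right) = 919 \cdot \frac{423166}{481} = \frac{388889554}{481}$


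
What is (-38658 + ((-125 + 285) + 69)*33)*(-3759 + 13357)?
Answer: -298507398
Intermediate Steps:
(-38658 + ((-125 + 285) + 69)*33)*(-3759 + 13357) = (-38658 + (160 + 69)*33)*9598 = (-38658 + 229*33)*9598 = (-38658 + 7557)*9598 = -31101*9598 = -298507398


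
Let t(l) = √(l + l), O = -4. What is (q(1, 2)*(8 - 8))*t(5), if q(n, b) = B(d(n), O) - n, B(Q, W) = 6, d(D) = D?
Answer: 0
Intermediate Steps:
q(n, b) = 6 - n
t(l) = √2*√l (t(l) = √(2*l) = √2*√l)
(q(1, 2)*(8 - 8))*t(5) = ((6 - 1*1)*(8 - 8))*(√2*√5) = ((6 - 1)*0)*√10 = (5*0)*√10 = 0*√10 = 0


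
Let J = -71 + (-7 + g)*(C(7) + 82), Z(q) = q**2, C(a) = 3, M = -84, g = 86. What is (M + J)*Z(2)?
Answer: 26240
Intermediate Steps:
J = 6644 (J = -71 + (-7 + 86)*(3 + 82) = -71 + 79*85 = -71 + 6715 = 6644)
(M + J)*Z(2) = (-84 + 6644)*2**2 = 6560*4 = 26240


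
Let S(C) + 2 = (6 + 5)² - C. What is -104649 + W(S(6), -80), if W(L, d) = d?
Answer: -104729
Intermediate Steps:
S(C) = 119 - C (S(C) = -2 + ((6 + 5)² - C) = -2 + (11² - C) = -2 + (121 - C) = 119 - C)
-104649 + W(S(6), -80) = -104649 - 80 = -104729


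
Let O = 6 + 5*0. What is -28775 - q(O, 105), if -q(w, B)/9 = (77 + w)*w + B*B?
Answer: 74932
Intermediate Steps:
O = 6 (O = 6 + 0 = 6)
q(w, B) = -9*B**2 - 9*w*(77 + w) (q(w, B) = -9*((77 + w)*w + B*B) = -9*(w*(77 + w) + B**2) = -9*(B**2 + w*(77 + w)) = -9*B**2 - 9*w*(77 + w))
-28775 - q(O, 105) = -28775 - (-693*6 - 9*105**2 - 9*6**2) = -28775 - (-4158 - 9*11025 - 9*36) = -28775 - (-4158 - 99225 - 324) = -28775 - 1*(-103707) = -28775 + 103707 = 74932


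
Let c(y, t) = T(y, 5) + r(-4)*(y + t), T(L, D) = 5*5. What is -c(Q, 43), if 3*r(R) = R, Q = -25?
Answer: -1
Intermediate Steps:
T(L, D) = 25
r(R) = R/3
c(y, t) = 25 - 4*t/3 - 4*y/3 (c(y, t) = 25 + ((⅓)*(-4))*(y + t) = 25 - 4*(t + y)/3 = 25 + (-4*t/3 - 4*y/3) = 25 - 4*t/3 - 4*y/3)
-c(Q, 43) = -(25 - 4/3*43 - 4/3*(-25)) = -(25 - 172/3 + 100/3) = -1*1 = -1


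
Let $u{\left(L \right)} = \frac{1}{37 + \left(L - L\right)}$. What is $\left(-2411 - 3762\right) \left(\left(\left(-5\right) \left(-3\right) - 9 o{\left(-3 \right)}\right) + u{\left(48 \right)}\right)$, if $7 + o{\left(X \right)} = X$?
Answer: $- \frac{23988278}{37} \approx -6.4833 \cdot 10^{5}$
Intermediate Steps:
$o{\left(X \right)} = -7 + X$
$u{\left(L \right)} = \frac{1}{37}$ ($u{\left(L \right)} = \frac{1}{37 + 0} = \frac{1}{37}$)
$\left(-2411 - 3762\right) \left(\left(\left(-5\right) \left(-3\right) - 9 o{\left(-3 \right)}\right) + u{\left(48 \right)}\right) = \left(-2411 - 3762\right) \left(\left(\left(-5\right) \left(-3\right) - 9 \left(-7 - 3\right)\right) + \frac{1}{37}\right) = - 6173 \left(\left(15 - -90\right) + \frac{1}{37}\right) = - 6173 \left(\left(15 + 90\right) + \frac{1}{37}\right) = - 6173 \left(105 + \frac{1}{37}\right) = \left(-6173\right) \frac{3886}{37} = - \frac{23988278}{37}$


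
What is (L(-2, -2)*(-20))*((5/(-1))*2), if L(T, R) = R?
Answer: -400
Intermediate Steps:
(L(-2, -2)*(-20))*((5/(-1))*2) = (-2*(-20))*((5/(-1))*2) = 40*((5*(-1))*2) = 40*(-5*2) = 40*(-10) = -400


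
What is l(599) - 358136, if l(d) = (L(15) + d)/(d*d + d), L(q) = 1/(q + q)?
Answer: -3861422334029/10782000 ≈ -3.5814e+5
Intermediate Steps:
L(q) = 1/(2*q)
l(d) = (1/30 + d)/(d + d²) (l(d) = ((½)/15 + d)/(d*d + d) = ((½)*(1/15) + d)/(d² + d) = (1/30 + d)/(d + d²))
l(599) - 358136 = (1/30 + 599)/(599*(1 + 599)) - 358136 = (1/599)*(17971/30)/600 - 358136 = (1/599)*(1/600)*(17971/30) - 358136 = 17971/10782000 - 358136 = -3861422334029/10782000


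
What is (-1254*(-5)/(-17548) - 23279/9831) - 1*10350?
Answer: -892997028031/86257194 ≈ -10353.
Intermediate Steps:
(-1254*(-5)/(-17548) - 23279/9831) - 1*10350 = (6270*(-1/17548) - 23279*1/9831) - 10350 = (-3135/8774 - 23279/9831) - 10350 = -235070131/86257194 - 10350 = -892997028031/86257194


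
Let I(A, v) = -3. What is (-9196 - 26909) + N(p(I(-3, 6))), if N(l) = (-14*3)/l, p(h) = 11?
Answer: -397197/11 ≈ -36109.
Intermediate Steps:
N(l) = -42/l
(-9196 - 26909) + N(p(I(-3, 6))) = (-9196 - 26909) - 42/11 = -36105 - 42*1/11 = -36105 - 42/11 = -397197/11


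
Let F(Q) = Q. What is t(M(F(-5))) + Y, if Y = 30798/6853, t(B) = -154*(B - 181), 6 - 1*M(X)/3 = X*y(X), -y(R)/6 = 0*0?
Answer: 172054804/6853 ≈ 25107.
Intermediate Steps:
y(R) = 0 (y(R) = -0*0 = -6*0 = 0)
M(X) = 18 (M(X) = 18 - 3*X*0 = 18 - 3*0 = 18 + 0 = 18)
t(B) = 27874 - 154*B (t(B) = -154*(-181 + B) = 27874 - 154*B)
Y = 30798/6853 (Y = 30798*(1/6853) = 30798/6853 ≈ 4.4941)
t(M(F(-5))) + Y = (27874 - 154*18) + 30798/6853 = (27874 - 2772) + 30798/6853 = 25102 + 30798/6853 = 172054804/6853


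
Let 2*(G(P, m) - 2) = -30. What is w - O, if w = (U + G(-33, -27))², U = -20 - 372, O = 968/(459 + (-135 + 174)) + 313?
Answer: 40763804/249 ≈ 1.6371e+5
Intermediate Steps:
G(P, m) = -13 (G(P, m) = 2 + (½)*(-30) = 2 - 15 = -13)
O = 78421/249 (O = 968/(459 + 39) + 313 = 968/498 + 313 = 968*(1/498) + 313 = 484/249 + 313 = 78421/249 ≈ 314.94)
U = -392
w = 164025 (w = (-392 - 13)² = (-405)² = 164025)
w - O = 164025 - 1*78421/249 = 164025 - 78421/249 = 40763804/249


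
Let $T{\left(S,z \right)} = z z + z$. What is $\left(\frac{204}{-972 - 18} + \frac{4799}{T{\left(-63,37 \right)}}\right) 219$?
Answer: $\frac{54314263}{77330} \approx 702.37$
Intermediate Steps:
$T{\left(S,z \right)} = z + z^{2}$ ($T{\left(S,z \right)} = z^{2} + z = z + z^{2}$)
$\left(\frac{204}{-972 - 18} + \frac{4799}{T{\left(-63,37 \right)}}\right) 219 = \left(\frac{204}{-972 - 18} + \frac{4799}{37 \left(1 + 37\right)}\right) 219 = \left(\frac{204}{-990} + \frac{4799}{37 \cdot 38}\right) 219 = \left(204 \left(- \frac{1}{990}\right) + \frac{4799}{1406}\right) 219 = \left(- \frac{34}{165} + 4799 \cdot \frac{1}{1406}\right) 219 = \left(- \frac{34}{165} + \frac{4799}{1406}\right) 219 = \frac{744031}{231990} \cdot 219 = \frac{54314263}{77330}$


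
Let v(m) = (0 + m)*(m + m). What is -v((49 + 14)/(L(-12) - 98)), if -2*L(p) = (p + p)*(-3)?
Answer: -3969/8978 ≈ -0.44208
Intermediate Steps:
L(p) = 3*p (L(p) = -(p + p)*(-3)/2 = -2*p*(-3)/2 = -(-3)*p = 3*p)
v(m) = 2*m**2 (v(m) = m*(2*m) = 2*m**2)
-v((49 + 14)/(L(-12) - 98)) = -2*((49 + 14)/(3*(-12) - 98))**2 = -2*(63/(-36 - 98))**2 = -2*(63/(-134))**2 = -2*(63*(-1/134))**2 = -2*(-63/134)**2 = -2*3969/17956 = -1*3969/8978 = -3969/8978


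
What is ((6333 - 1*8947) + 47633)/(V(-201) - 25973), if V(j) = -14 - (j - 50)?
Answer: -45019/25736 ≈ -1.7493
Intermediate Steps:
V(j) = 36 - j (V(j) = -14 - (-50 + j) = -14 + (50 - j) = 36 - j)
((6333 - 1*8947) + 47633)/(V(-201) - 25973) = ((6333 - 1*8947) + 47633)/((36 - 1*(-201)) - 25973) = ((6333 - 8947) + 47633)/((36 + 201) - 25973) = (-2614 + 47633)/(237 - 25973) = 45019/(-25736) = 45019*(-1/25736) = -45019/25736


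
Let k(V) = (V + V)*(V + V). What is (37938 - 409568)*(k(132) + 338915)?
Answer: -151852105930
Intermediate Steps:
k(V) = 4*V**2 (k(V) = (2*V)*(2*V) = 4*V**2)
(37938 - 409568)*(k(132) + 338915) = (37938 - 409568)*(4*132**2 + 338915) = -371630*(4*17424 + 338915) = -371630*(69696 + 338915) = -371630*408611 = -151852105930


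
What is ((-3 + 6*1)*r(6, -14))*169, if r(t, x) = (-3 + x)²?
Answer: 146523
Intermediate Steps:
((-3 + 6*1)*r(6, -14))*169 = ((-3 + 6*1)*(-3 - 14)²)*169 = ((-3 + 6)*(-17)²)*169 = (3*289)*169 = 867*169 = 146523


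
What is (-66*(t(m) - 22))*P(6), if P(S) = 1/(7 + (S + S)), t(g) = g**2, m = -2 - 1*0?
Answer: 1188/19 ≈ 62.526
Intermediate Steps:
m = -2 (m = -2 + 0 = -2)
P(S) = 1/(7 + 2*S)
(-66*(t(m) - 22))*P(6) = (-66*((-2)**2 - 22))/(7 + 2*6) = (-66*(4 - 22))/(7 + 12) = -66*(-18)/19 = 1188*(1/19) = 1188/19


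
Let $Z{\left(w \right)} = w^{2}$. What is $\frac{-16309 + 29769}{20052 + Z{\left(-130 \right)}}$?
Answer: $\frac{3365}{9238} \approx 0.36426$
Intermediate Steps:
$\frac{-16309 + 29769}{20052 + Z{\left(-130 \right)}} = \frac{-16309 + 29769}{20052 + \left(-130\right)^{2}} = \frac{13460}{20052 + 16900} = \frac{13460}{36952} = 13460 \cdot \frac{1}{36952} = \frac{3365}{9238}$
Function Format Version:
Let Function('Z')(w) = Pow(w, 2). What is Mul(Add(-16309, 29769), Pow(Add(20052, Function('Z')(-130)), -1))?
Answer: Rational(3365, 9238) ≈ 0.36426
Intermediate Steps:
Mul(Add(-16309, 29769), Pow(Add(20052, Function('Z')(-130)), -1)) = Mul(Add(-16309, 29769), Pow(Add(20052, Pow(-130, 2)), -1)) = Mul(13460, Pow(Add(20052, 16900), -1)) = Mul(13460, Pow(36952, -1)) = Mul(13460, Rational(1, 36952)) = Rational(3365, 9238)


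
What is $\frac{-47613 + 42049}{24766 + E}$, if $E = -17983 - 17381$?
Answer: $\frac{2782}{5299} \approx 0.525$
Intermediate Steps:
$E = -35364$
$\frac{-47613 + 42049}{24766 + E} = \frac{-47613 + 42049}{24766 - 35364} = - \frac{5564}{-10598} = \left(-5564\right) \left(- \frac{1}{10598}\right) = \frac{2782}{5299}$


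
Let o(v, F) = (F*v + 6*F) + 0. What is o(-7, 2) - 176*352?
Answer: -61954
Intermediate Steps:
o(v, F) = 6*F + F*v (o(v, F) = (6*F + F*v) + 0 = 6*F + F*v)
o(-7, 2) - 176*352 = 2*(6 - 7) - 176*352 = 2*(-1) - 61952 = -2 - 61952 = -61954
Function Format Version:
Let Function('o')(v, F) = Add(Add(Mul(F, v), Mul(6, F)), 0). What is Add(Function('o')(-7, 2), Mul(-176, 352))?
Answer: -61954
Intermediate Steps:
Function('o')(v, F) = Add(Mul(6, F), Mul(F, v)) (Function('o')(v, F) = Add(Add(Mul(6, F), Mul(F, v)), 0) = Add(Mul(6, F), Mul(F, v)))
Add(Function('o')(-7, 2), Mul(-176, 352)) = Add(Mul(2, Add(6, -7)), Mul(-176, 352)) = Add(Mul(2, -1), -61952) = Add(-2, -61952) = -61954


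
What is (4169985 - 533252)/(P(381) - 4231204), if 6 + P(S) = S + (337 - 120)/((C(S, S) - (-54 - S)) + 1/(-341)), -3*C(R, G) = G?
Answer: -381955156791/444351203386 ≈ -0.85958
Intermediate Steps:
C(R, G) = -G/3
P(S) = -6 + S + 217/(18413/341 + 2*S/3) (P(S) = -6 + (S + (337 - 120)/((-S/3 - (-54 - S)) + 1/(-341))) = -6 + (S + 217/((-S/3 + (54 + S)) - 1/341)) = -6 + (S + 217/((54 + 2*S/3) - 1/341)) = -6 + (S + 217/(18413/341 + 2*S/3)) = -6 + S + 217/(18413/341 + 2*S/3))
(4169985 - 533252)/(P(381) - 4231204) = (4169985 - 533252)/((-109443 + 682*381**2 + 51147*381)/(55239 + 682*381) - 4231204) = 3636733/((-109443 + 682*145161 + 19487007)/(55239 + 259842) - 4231204) = 3636733/((-109443 + 98999802 + 19487007)/315081 - 4231204) = 3636733/((1/315081)*118377366 - 4231204) = 3636733/(39459122/105027 - 4231204) = 3636733/(-444351203386/105027) = 3636733*(-105027/444351203386) = -381955156791/444351203386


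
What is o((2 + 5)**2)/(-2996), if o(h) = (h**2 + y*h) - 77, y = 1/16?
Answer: -5319/6848 ≈ -0.77672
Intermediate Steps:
y = 1/16 ≈ 0.062500
o(h) = -77 + h**2 + h/16 (o(h) = (h**2 + h/16) - 77 = -77 + h**2 + h/16)
o((2 + 5)**2)/(-2996) = (-77 + ((2 + 5)**2)**2 + (2 + 5)**2/16)/(-2996) = (-77 + (7**2)**2 + (1/16)*7**2)*(-1/2996) = (-77 + 49**2 + (1/16)*49)*(-1/2996) = (-77 + 2401 + 49/16)*(-1/2996) = (37233/16)*(-1/2996) = -5319/6848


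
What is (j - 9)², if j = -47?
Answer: 3136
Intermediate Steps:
(j - 9)² = (-47 - 9)² = (-56)² = 3136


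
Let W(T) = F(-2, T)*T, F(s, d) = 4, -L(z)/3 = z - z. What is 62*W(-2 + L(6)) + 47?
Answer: -449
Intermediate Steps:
L(z) = 0 (L(z) = -3*(z - z) = -3*0 = 0)
W(T) = 4*T
62*W(-2 + L(6)) + 47 = 62*(4*(-2 + 0)) + 47 = 62*(4*(-2)) + 47 = 62*(-8) + 47 = -496 + 47 = -449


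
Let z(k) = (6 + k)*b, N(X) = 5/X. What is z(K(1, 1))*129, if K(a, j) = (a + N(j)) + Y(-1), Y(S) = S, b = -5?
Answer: -7095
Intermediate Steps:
K(a, j) = -1 + a + 5/j (K(a, j) = (a + 5/j) - 1 = -1 + a + 5/j)
z(k) = -30 - 5*k (z(k) = (6 + k)*(-5) = -30 - 5*k)
z(K(1, 1))*129 = (-30 - 5*(-1 + 1 + 5/1))*129 = (-30 - 5*(-1 + 1 + 5*1))*129 = (-30 - 5*(-1 + 1 + 5))*129 = (-30 - 5*5)*129 = (-30 - 25)*129 = -55*129 = -7095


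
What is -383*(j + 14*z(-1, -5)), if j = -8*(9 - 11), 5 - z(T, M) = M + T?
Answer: -65110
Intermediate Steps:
z(T, M) = 5 - M - T (z(T, M) = 5 - (M + T) = 5 + (-M - T) = 5 - M - T)
j = 16 (j = -8*(-2) = 16)
-383*(j + 14*z(-1, -5)) = -383*(16 + 14*(5 - 1*(-5) - 1*(-1))) = -383*(16 + 14*(5 + 5 + 1)) = -383*(16 + 14*11) = -383*(16 + 154) = -383*170 = -65110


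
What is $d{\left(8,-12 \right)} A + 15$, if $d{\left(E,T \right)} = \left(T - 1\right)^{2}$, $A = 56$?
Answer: $9479$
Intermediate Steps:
$d{\left(E,T \right)} = \left(-1 + T\right)^{2}$
$d{\left(8,-12 \right)} A + 15 = \left(-1 - 12\right)^{2} \cdot 56 + 15 = \left(-13\right)^{2} \cdot 56 + 15 = 169 \cdot 56 + 15 = 9464 + 15 = 9479$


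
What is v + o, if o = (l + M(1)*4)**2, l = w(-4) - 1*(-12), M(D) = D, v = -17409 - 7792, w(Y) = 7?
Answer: -24672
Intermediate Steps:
v = -25201
l = 19 (l = 7 - 1*(-12) = 7 + 12 = 19)
o = 529 (o = (19 + 1*4)**2 = (19 + 4)**2 = 23**2 = 529)
v + o = -25201 + 529 = -24672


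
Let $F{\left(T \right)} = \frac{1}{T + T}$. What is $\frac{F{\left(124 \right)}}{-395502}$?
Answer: $- \frac{1}{98084496} \approx -1.0195 \cdot 10^{-8}$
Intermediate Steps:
$F{\left(T \right)} = \frac{1}{2 T}$
$\frac{F{\left(124 \right)}}{-395502} = \frac{\frac{1}{2} \cdot \frac{1}{124}}{-395502} = \frac{1}{2} \cdot \frac{1}{124} \left(- \frac{1}{395502}\right) = \frac{1}{248} \left(- \frac{1}{395502}\right) = - \frac{1}{98084496}$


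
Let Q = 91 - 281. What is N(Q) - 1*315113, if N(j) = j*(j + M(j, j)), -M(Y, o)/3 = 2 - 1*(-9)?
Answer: -272743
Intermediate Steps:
Q = -190
M(Y, o) = -33 (M(Y, o) = -3*(2 - 1*(-9)) = -3*(2 + 9) = -3*11 = -33)
N(j) = j*(-33 + j) (N(j) = j*(j - 33) = j*(-33 + j))
N(Q) - 1*315113 = -190*(-33 - 190) - 1*315113 = -190*(-223) - 315113 = 42370 - 315113 = -272743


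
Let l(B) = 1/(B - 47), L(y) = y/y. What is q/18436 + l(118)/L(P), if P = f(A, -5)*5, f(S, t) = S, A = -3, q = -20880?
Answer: -366011/327239 ≈ -1.1185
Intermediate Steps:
P = -15 (P = -3*5 = -15)
L(y) = 1
l(B) = 1/(-47 + B)
q/18436 + l(118)/L(P) = -20880/18436 + 1/((-47 + 118)*1) = -20880*1/18436 + 1/71 = -5220/4609 + (1/71)*1 = -5220/4609 + 1/71 = -366011/327239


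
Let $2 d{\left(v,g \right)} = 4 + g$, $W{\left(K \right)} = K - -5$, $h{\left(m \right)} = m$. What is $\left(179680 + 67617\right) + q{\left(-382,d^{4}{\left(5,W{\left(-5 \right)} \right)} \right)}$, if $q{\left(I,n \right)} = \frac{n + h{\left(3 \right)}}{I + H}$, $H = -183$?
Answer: $\frac{139722786}{565} \approx 2.473 \cdot 10^{5}$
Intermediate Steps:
$W{\left(K \right)} = 5 + K$ ($W{\left(K \right)} = K + 5 = 5 + K$)
$d{\left(v,g \right)} = 2 + \frac{g}{2}$ ($d{\left(v,g \right)} = \frac{4 + g}{2} = 2 + \frac{g}{2}$)
$q{\left(I,n \right)} = \frac{3 + n}{-183 + I}$ ($q{\left(I,n \right)} = \frac{n + 3}{I - 183} = \frac{3 + n}{-183 + I}$)
$\left(179680 + 67617\right) + q{\left(-382,d^{4}{\left(5,W{\left(-5 \right)} \right)} \right)} = \left(179680 + 67617\right) + \frac{3 + \left(2 + \frac{5 - 5}{2}\right)^{4}}{-183 - 382} = 247297 + \frac{3 + \left(2 + \frac{1}{2} \cdot 0\right)^{4}}{-565} = 247297 - \frac{3 + \left(2 + 0\right)^{4}}{565} = 247297 - \frac{3 + 2^{4}}{565} = 247297 - \frac{3 + 16}{565} = 247297 - \frac{19}{565} = \frac{139722786}{565}$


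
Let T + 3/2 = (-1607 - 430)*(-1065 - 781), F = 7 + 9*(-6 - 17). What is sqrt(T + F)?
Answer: sqrt(15040402)/2 ≈ 1939.1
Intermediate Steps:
F = -200 (F = 7 + 9*(-23) = 7 - 207 = -200)
T = 7520601/2 (T = -3/2 + (-1607 - 430)*(-1065 - 781) = -3/2 - 2037*(-1846) = -3/2 + 3760302 = 7520601/2 ≈ 3.7603e+6)
sqrt(T + F) = sqrt(7520601/2 - 200) = sqrt(7520201/2) = sqrt(15040402)/2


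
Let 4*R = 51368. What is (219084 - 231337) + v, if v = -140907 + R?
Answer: -140318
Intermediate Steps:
R = 12842 (R = (1/4)*51368 = 12842)
v = -128065 (v = -140907 + 12842 = -128065)
(219084 - 231337) + v = (219084 - 231337) - 128065 = -12253 - 128065 = -140318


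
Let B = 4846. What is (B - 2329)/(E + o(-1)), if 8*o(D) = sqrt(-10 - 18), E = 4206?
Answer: 169384032/283046983 - 10068*I*sqrt(7)/283046983 ≈ 0.59843 - 9.411e-5*I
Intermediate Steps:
o(D) = I*sqrt(7)/4 (o(D) = sqrt(-10 - 18)/8 = sqrt(-28)/8 = (2*I*sqrt(7))/8 = I*sqrt(7)/4)
(B - 2329)/(E + o(-1)) = (4846 - 2329)/(4206 + I*sqrt(7)/4) = 2517/(4206 + I*sqrt(7)/4)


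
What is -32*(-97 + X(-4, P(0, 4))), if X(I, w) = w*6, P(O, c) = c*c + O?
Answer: 32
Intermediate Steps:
P(O, c) = O + c**2 (P(O, c) = c**2 + O = O + c**2)
X(I, w) = 6*w
-32*(-97 + X(-4, P(0, 4))) = -32*(-97 + 6*(0 + 4**2)) = -32*(-97 + 6*(0 + 16)) = -32*(-97 + 6*16) = -32*(-97 + 96) = -32*(-1) = 32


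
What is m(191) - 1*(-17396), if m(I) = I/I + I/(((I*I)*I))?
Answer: 634659958/36481 ≈ 17397.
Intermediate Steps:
m(I) = 1 + I⁻² (m(I) = 1 + I/((I²*I)) = 1 + I/(I³) = 1 + I/I³ = 1 + I⁻²)
m(191) - 1*(-17396) = (1 + 191⁻²) - 1*(-17396) = (1 + 1/36481) + 17396 = 36482/36481 + 17396 = 634659958/36481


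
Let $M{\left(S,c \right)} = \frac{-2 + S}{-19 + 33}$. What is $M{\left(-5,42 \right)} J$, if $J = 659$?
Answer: $- \frac{659}{2} \approx -329.5$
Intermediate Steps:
$M{\left(S,c \right)} = - \frac{1}{7} + \frac{S}{14}$ ($M{\left(S,c \right)} = \frac{-2 + S}{14} = \left(-2 + S\right) \frac{1}{14} = - \frac{1}{7} + \frac{S}{14}$)
$M{\left(-5,42 \right)} J = \left(- \frac{1}{7} + \frac{1}{14} \left(-5\right)\right) 659 = \left(- \frac{1}{7} - \frac{5}{14}\right) 659 = \left(- \frac{1}{2}\right) 659 = - \frac{659}{2}$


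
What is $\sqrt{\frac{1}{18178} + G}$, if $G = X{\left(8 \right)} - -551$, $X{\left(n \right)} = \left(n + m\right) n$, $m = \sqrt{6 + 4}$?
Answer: $\frac{\sqrt{203220423838 + 2643517472 \sqrt{10}}}{18178} \approx 25.304$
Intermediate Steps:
$m = \sqrt{10} \approx 3.1623$
$X{\left(n \right)} = n \left(n + \sqrt{10}\right)$ ($X{\left(n \right)} = \left(n + \sqrt{10}\right) n = n \left(n + \sqrt{10}\right)$)
$G = 615 + 8 \sqrt{10}$ ($G = 8 \left(8 + \sqrt{10}\right) - -551 = \left(64 + 8 \sqrt{10}\right) + 551 = 615 + 8 \sqrt{10} \approx 640.3$)
$\sqrt{\frac{1}{18178} + G} = \sqrt{\frac{1}{18178} + \left(615 + 8 \sqrt{10}\right)} = \sqrt{\frac{11179471}{18178} + 8 \sqrt{10}}$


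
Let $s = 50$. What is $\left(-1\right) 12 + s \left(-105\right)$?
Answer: $-5262$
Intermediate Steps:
$\left(-1\right) 12 + s \left(-105\right) = \left(-1\right) 12 + 50 \left(-105\right) = -12 - 5250 = -5262$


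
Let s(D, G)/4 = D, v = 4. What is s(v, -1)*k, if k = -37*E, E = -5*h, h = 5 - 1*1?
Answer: 11840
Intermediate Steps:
s(D, G) = 4*D
h = 4 (h = 5 - 1 = 4)
E = -20 (E = -5*4 = -20)
k = 740 (k = -37*(-20) = 740)
s(v, -1)*k = (4*4)*740 = 16*740 = 11840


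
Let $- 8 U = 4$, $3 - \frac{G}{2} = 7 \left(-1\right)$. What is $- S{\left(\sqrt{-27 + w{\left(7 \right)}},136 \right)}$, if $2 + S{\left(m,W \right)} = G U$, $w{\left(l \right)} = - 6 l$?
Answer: $12$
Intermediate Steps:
$G = 20$ ($G = 6 - 2 \cdot 7 \left(-1\right) = 6 - -14 = 6 + 14 = 20$)
$U = - \frac{1}{2}$ ($U = \left(- \frac{1}{8}\right) 4 = - \frac{1}{2} \approx -0.5$)
$S{\left(m,W \right)} = -12$ ($S{\left(m,W \right)} = -2 + 20 \left(- \frac{1}{2}\right) = -2 - 10 = -12$)
$- S{\left(\sqrt{-27 + w{\left(7 \right)}},136 \right)} = \left(-1\right) \left(-12\right) = 12$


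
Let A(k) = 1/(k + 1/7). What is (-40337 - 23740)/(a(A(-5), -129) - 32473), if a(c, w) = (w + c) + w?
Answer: 2178618/1112861 ≈ 1.9577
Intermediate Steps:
A(k) = 1/(⅐ + k) (A(k) = 1/(k + ⅐) = 1/(⅐ + k))
a(c, w) = c + 2*w (a(c, w) = (c + w) + w = c + 2*w)
(-40337 - 23740)/(a(A(-5), -129) - 32473) = (-40337 - 23740)/((7/(1 + 7*(-5)) + 2*(-129)) - 32473) = -64077/((7/(1 - 35) - 258) - 32473) = -64077/((7/(-34) - 258) - 32473) = -64077/((7*(-1/34) - 258) - 32473) = -64077/((-7/34 - 258) - 32473) = -64077/(-8779/34 - 32473) = -64077/(-1112861/34) = -64077*(-34/1112861) = 2178618/1112861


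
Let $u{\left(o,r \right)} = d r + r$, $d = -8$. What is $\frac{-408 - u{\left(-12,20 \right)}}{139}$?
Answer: $- \frac{268}{139} \approx -1.9281$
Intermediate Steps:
$u{\left(o,r \right)} = - 7 r$ ($u{\left(o,r \right)} = - 8 r + r = - 7 r$)
$\frac{-408 - u{\left(-12,20 \right)}}{139} = \frac{-408 - \left(-7\right) 20}{139} = \left(-408 - -140\right) \frac{1}{139} = \left(-408 + 140\right) \frac{1}{139} = \left(-268\right) \frac{1}{139} = - \frac{268}{139}$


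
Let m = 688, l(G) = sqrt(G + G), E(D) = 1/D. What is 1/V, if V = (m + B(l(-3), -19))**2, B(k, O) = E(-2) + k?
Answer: 4/(1375 + 2*I*sqrt(6))**2 ≈ 2.1156e-6 - 1.5076e-8*I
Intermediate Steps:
E(D) = 1/D
l(G) = sqrt(2)*sqrt(G) (l(G) = sqrt(2*G) = sqrt(2)*sqrt(G))
B(k, O) = -1/2 + k (B(k, O) = 1/(-2) + k = -1/2 + k)
V = (1375/2 + I*sqrt(6))**2 (V = (688 + (-1/2 + sqrt(2)*sqrt(-3)))**2 = (688 + (-1/2 + sqrt(2)*(I*sqrt(3))))**2 = (688 + (-1/2 + I*sqrt(6)))**2 = (1375/2 + I*sqrt(6))**2 ≈ 4.7265e+5 + 3368.0*I)
1/V = 1/(1890601/4 + 1375*I*sqrt(6))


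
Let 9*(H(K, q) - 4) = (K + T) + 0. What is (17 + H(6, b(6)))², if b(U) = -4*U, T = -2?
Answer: 37249/81 ≈ 459.86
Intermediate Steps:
H(K, q) = 34/9 + K/9 (H(K, q) = 4 + ((K - 2) + 0)/9 = 4 + ((-2 + K) + 0)/9 = 4 + (-2 + K)/9 = 4 + (-2/9 + K/9) = 34/9 + K/9)
(17 + H(6, b(6)))² = (17 + (34/9 + (⅑)*6))² = (17 + (34/9 + ⅔))² = (17 + 40/9)² = (193/9)² = 37249/81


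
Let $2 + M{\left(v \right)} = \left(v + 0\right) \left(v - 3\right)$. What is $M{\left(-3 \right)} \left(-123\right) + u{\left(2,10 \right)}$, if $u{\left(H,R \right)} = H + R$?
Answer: $-1956$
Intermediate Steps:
$M{\left(v \right)} = -2 + v \left(-3 + v\right)$ ($M{\left(v \right)} = -2 + \left(v + 0\right) \left(v - 3\right) = -2 + v \left(-3 + v\right)$)
$M{\left(-3 \right)} \left(-123\right) + u{\left(2,10 \right)} = \left(-2 + \left(-3\right)^{2} - -9\right) \left(-123\right) + \left(2 + 10\right) = \left(-2 + 9 + 9\right) \left(-123\right) + 12 = 16 \left(-123\right) + 12 = -1968 + 12 = -1956$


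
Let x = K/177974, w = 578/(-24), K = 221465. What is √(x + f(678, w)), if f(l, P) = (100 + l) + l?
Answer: √46157843260166/177974 ≈ 38.174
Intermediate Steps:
w = -289/12 (w = 578*(-1/24) = -289/12 ≈ -24.083)
x = 221465/177974 ≈ 1.2444
f(l, P) = 100 + 2*l
√(x + f(678, w)) = √(221465/177974 + (100 + 2*678)) = √(221465/177974 + (100 + 1356)) = √(221465/177974 + 1456) = √(259351609/177974) = √46157843260166/177974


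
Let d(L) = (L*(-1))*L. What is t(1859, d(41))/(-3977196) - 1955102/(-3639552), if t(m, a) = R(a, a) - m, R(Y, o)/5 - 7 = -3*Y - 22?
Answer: 320462143495/603133819008 ≈ 0.53133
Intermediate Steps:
d(L) = -L² (d(L) = (-L)*L = -L²)
R(Y, o) = -75 - 15*Y (R(Y, o) = 35 + 5*(-3*Y - 22) = 35 + 5*(-22 - 3*Y) = 35 + (-110 - 15*Y) = -75 - 15*Y)
t(m, a) = -75 - m - 15*a (t(m, a) = (-75 - 15*a) - m = -75 - m - 15*a)
t(1859, d(41))/(-3977196) - 1955102/(-3639552) = (-75 - 1*1859 - (-15)*41²)/(-3977196) - 1955102/(-3639552) = (-75 - 1859 - (-15)*1681)*(-1/3977196) - 1955102*(-1/3639552) = (-75 - 1859 - 15*(-1681))*(-1/3977196) + 977551/1819776 = (-75 - 1859 + 25215)*(-1/3977196) + 977551/1819776 = 23281*(-1/3977196) + 977551/1819776 = -23281/3977196 + 977551/1819776 = 320462143495/603133819008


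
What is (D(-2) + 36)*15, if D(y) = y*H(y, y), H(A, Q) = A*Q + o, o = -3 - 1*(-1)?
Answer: 480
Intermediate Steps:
o = -2 (o = -3 + 1 = -2)
H(A, Q) = -2 + A*Q (H(A, Q) = A*Q - 2 = -2 + A*Q)
D(y) = y*(-2 + y²) (D(y) = y*(-2 + y*y) = y*(-2 + y²))
(D(-2) + 36)*15 = (-2*(-2 + (-2)²) + 36)*15 = (-2*(-2 + 4) + 36)*15 = (-2*2 + 36)*15 = (-4 + 36)*15 = 32*15 = 480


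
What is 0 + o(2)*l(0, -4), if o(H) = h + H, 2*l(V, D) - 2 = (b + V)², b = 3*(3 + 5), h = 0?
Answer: 578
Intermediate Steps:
b = 24 (b = 3*8 = 24)
l(V, D) = 1 + (24 + V)²/2
o(H) = H (o(H) = 0 + H = H)
0 + o(2)*l(0, -4) = 0 + 2*(1 + (24 + 0)²/2) = 0 + 2*(1 + (½)*24²) = 0 + 2*(1 + (½)*576) = 0 + 2*(1 + 288) = 0 + 2*289 = 0 + 578 = 578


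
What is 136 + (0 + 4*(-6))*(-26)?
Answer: 760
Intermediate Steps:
136 + (0 + 4*(-6))*(-26) = 136 + (0 - 24)*(-26) = 136 - 24*(-26) = 136 + 624 = 760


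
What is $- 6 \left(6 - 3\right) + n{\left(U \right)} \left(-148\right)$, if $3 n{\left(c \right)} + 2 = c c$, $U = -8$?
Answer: $- \frac{9230}{3} \approx -3076.7$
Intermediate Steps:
$n{\left(c \right)} = - \frac{2}{3} + \frac{c^{2}}{3}$ ($n{\left(c \right)} = - \frac{2}{3} + \frac{c c}{3} = - \frac{2}{3} + \frac{c^{2}}{3}$)
$- 6 \left(6 - 3\right) + n{\left(U \right)} \left(-148\right) = - 6 \left(6 - 3\right) + \left(- \frac{2}{3} + \frac{\left(-8\right)^{2}}{3}\right) \left(-148\right) = \left(-6\right) 3 + \left(- \frac{2}{3} + \frac{1}{3} \cdot 64\right) \left(-148\right) = -18 + \left(- \frac{2}{3} + \frac{64}{3}\right) \left(-148\right) = -18 + \frac{62}{3} \left(-148\right) = -18 - \frac{9176}{3} = - \frac{9230}{3}$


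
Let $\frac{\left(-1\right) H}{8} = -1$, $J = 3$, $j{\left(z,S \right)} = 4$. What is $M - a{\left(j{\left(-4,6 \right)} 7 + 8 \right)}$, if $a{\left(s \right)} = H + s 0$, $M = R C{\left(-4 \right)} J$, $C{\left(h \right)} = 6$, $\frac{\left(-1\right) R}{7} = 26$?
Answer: $-3284$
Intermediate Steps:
$R = -182$ ($R = \left(-7\right) 26 = -182$)
$H = 8$ ($H = \left(-8\right) \left(-1\right) = 8$)
$M = -3276$ ($M = \left(-182\right) 6 \cdot 3 = \left(-1092\right) 3 = -3276$)
$a{\left(s \right)} = 8$ ($a{\left(s \right)} = 8 + s 0 = 8 + 0 = 8$)
$M - a{\left(j{\left(-4,6 \right)} 7 + 8 \right)} = -3276 - 8 = -3284$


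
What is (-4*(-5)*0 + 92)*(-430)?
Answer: -39560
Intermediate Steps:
(-4*(-5)*0 + 92)*(-430) = (20*0 + 92)*(-430) = (0 + 92)*(-430) = 92*(-430) = -39560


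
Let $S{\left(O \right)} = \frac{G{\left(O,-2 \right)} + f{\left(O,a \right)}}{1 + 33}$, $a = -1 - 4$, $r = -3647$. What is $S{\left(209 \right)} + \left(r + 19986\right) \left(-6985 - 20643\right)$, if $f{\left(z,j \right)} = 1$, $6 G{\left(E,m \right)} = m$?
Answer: $- \frac{23022108491}{51} \approx -4.5141 \cdot 10^{8}$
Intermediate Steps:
$G{\left(E,m \right)} = \frac{m}{6}$
$a = -5$ ($a = -1 - 4 = -5$)
$S{\left(O \right)} = \frac{1}{51}$ ($S{\left(O \right)} = \frac{\frac{1}{6} \left(-2\right) + 1}{1 + 33} = \frac{- \frac{1}{3} + 1}{34} = \frac{2}{3} \cdot \frac{1}{34} = \frac{1}{51}$)
$S{\left(209 \right)} + \left(r + 19986\right) \left(-6985 - 20643\right) = \frac{1}{51} + \left(-3647 + 19986\right) \left(-6985 - 20643\right) = \frac{1}{51} + 16339 \left(-27628\right) = \frac{1}{51} - 451413892 = - \frac{23022108491}{51}$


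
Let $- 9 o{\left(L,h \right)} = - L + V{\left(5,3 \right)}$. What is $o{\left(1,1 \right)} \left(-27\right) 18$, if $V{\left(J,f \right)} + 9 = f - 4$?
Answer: $-594$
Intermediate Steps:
$V{\left(J,f \right)} = -13 + f$ ($V{\left(J,f \right)} = -9 + \left(f - 4\right) = -9 + \left(-4 + f\right) = -13 + f$)
$o{\left(L,h \right)} = \frac{10}{9} + \frac{L}{9}$ ($o{\left(L,h \right)} = - \frac{- L + \left(-13 + 3\right)}{9} = - \frac{- L - 10}{9} = - \frac{-10 - L}{9} = \frac{10}{9} + \frac{L}{9}$)
$o{\left(1,1 \right)} \left(-27\right) 18 = \left(\frac{10}{9} + \frac{1}{9} \cdot 1\right) \left(-27\right) 18 = \left(\frac{10}{9} + \frac{1}{9}\right) \left(-27\right) 18 = \frac{11}{9} \left(-27\right) 18 = \left(-33\right) 18 = -594$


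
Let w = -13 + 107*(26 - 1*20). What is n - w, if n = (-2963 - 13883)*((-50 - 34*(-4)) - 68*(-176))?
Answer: -203062313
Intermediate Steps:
n = -203061684 (n = -16846*((-50 + 136) + 11968) = -16846*(86 + 11968) = -16846*12054 = -203061684)
w = 629 (w = -13 + 107*(26 - 20) = -13 + 107*6 = -13 + 642 = 629)
n - w = -203061684 - 1*629 = -203061684 - 629 = -203062313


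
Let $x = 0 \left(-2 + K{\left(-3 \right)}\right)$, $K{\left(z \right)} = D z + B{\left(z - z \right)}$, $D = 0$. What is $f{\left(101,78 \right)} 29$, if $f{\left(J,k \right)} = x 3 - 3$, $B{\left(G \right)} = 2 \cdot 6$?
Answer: $-87$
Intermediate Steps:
$B{\left(G \right)} = 12$
$K{\left(z \right)} = 12$ ($K{\left(z \right)} = 0 z + 12 = 0 + 12 = 12$)
$x = 0$ ($x = 0 \left(-2 + 12\right) = 0 \cdot 10 = 0$)
$f{\left(J,k \right)} = -3$ ($f{\left(J,k \right)} = 0 \cdot 3 - 3 = 0 - 3 = -3$)
$f{\left(101,78 \right)} 29 = \left(-3\right) 29 = -87$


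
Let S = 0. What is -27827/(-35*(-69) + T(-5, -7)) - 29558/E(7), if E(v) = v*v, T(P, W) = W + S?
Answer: -10362741/16856 ≈ -614.78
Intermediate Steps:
T(P, W) = W (T(P, W) = W + 0 = W)
E(v) = v**2
-27827/(-35*(-69) + T(-5, -7)) - 29558/E(7) = -27827/(-35*(-69) - 7) - 29558/(7**2) = -27827/(2415 - 7) - 29558/49 = -27827/2408 - 29558*1/49 = -27827*1/2408 - 29558/49 = -27827/2408 - 29558/49 = -10362741/16856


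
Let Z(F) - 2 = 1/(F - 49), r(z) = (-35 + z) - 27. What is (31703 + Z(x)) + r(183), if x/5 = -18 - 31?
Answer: 9356843/294 ≈ 31826.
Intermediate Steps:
r(z) = -62 + z
x = -245 (x = 5*(-18 - 31) = 5*(-49) = -245)
Z(F) = 2 + 1/(-49 + F) (Z(F) = 2 + 1/(F - 49) = 2 + 1/(-49 + F))
(31703 + Z(x)) + r(183) = (31703 + (-97 + 2*(-245))/(-49 - 245)) + (-62 + 183) = (31703 + (-97 - 490)/(-294)) + 121 = (31703 - 1/294*(-587)) + 121 = (31703 + 587/294) + 121 = 9321269/294 + 121 = 9356843/294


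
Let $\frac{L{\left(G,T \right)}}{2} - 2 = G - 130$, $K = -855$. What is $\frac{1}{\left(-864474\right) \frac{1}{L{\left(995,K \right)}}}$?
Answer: $- \frac{289}{144079} \approx -0.0020058$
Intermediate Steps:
$L{\left(G,T \right)} = -256 + 2 G$ ($L{\left(G,T \right)} = 4 + 2 \left(G - 130\right) = 4 + 2 \left(-130 + G\right) = 4 + \left(-260 + 2 G\right) = -256 + 2 G$)
$\frac{1}{\left(-864474\right) \frac{1}{L{\left(995,K \right)}}} = \frac{1}{\left(-864474\right) \frac{1}{-256 + 2 \cdot 995}} = \frac{1}{\left(-864474\right) \frac{1}{-256 + 1990}} = \frac{1}{\left(-864474\right) \frac{1}{1734}} = \frac{1}{- \frac{144079}{289}} = - \frac{289}{144079}$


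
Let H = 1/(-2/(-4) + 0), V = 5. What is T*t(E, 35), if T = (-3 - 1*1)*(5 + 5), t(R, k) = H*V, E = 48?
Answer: -400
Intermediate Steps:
H = 2 (H = 1/(-2*(-1/4) + 0) = 1/(1/2 + 0) = 1/(1/2) = 2)
t(R, k) = 10 (t(R, k) = 2*5 = 10)
T = -40 (T = (-3 - 1)*10 = -4*10 = -40)
T*t(E, 35) = -40*10 = -400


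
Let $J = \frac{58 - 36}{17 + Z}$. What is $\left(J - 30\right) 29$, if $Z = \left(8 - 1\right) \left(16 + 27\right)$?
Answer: $- \frac{138011}{159} \approx -867.99$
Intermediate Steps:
$Z = 301$ ($Z = 7 \cdot 43 = 301$)
$J = \frac{11}{159}$ ($J = \frac{58 - 36}{17 + 301} = \frac{22}{318} = 22 \cdot \frac{1}{318} = \frac{11}{159} \approx 0.069182$)
$\left(J - 30\right) 29 = \left(\frac{11}{159} - 30\right) 29 = \left(- \frac{4759}{159}\right) 29 = - \frac{138011}{159}$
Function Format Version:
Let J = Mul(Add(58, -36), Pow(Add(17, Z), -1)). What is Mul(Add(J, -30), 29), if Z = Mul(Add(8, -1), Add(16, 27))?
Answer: Rational(-138011, 159) ≈ -867.99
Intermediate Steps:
Z = 301 (Z = Mul(7, 43) = 301)
J = Rational(11, 159) (J = Mul(Add(58, -36), Pow(Add(17, 301), -1)) = Mul(22, Pow(318, -1)) = Mul(22, Rational(1, 318)) = Rational(11, 159) ≈ 0.069182)
Mul(Add(J, -30), 29) = Mul(Add(Rational(11, 159), -30), 29) = Mul(Rational(-4759, 159), 29) = Rational(-138011, 159)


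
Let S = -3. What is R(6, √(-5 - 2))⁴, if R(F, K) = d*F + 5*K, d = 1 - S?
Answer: -242399 + 192480*I*√7 ≈ -2.424e+5 + 5.0925e+5*I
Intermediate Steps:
d = 4 (d = 1 - 1*(-3) = 1 + 3 = 4)
R(F, K) = 4*F + 5*K
R(6, √(-5 - 2))⁴ = (4*6 + 5*√(-5 - 2))⁴ = (24 + 5*√(-7))⁴ = (24 + 5*(I*√7))⁴ = (24 + 5*I*√7)⁴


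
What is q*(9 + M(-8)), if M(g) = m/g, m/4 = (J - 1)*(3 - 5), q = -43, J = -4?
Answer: -172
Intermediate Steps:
m = 40 (m = 4*((-4 - 1)*(3 - 5)) = 4*(-5*(-2)) = 4*10 = 40)
M(g) = 40/g
q*(9 + M(-8)) = -43*(9 + 40/(-8)) = -43*(9 + 40*(-⅛)) = -43*(9 - 5) = -43*4 = -172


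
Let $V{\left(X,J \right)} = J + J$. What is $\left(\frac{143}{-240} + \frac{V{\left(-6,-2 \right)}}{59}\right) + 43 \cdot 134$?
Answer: $\frac{81580523}{14160} \approx 5761.3$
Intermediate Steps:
$V{\left(X,J \right)} = 2 J$
$\left(\frac{143}{-240} + \frac{V{\left(-6,-2 \right)}}{59}\right) + 43 \cdot 134 = \left(\frac{143}{-240} + \frac{2 \left(-2\right)}{59}\right) + 43 \cdot 134 = \left(143 \left(- \frac{1}{240}\right) - \frac{4}{59}\right) + 5762 = \left(- \frac{143}{240} - \frac{4}{59}\right) + 5762 = - \frac{9397}{14160} + 5762 = \frac{81580523}{14160}$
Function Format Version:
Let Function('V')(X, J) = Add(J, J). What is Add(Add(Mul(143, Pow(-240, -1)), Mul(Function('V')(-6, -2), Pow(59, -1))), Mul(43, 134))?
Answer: Rational(81580523, 14160) ≈ 5761.3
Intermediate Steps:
Function('V')(X, J) = Mul(2, J)
Add(Add(Mul(143, Pow(-240, -1)), Mul(Function('V')(-6, -2), Pow(59, -1))), Mul(43, 134)) = Add(Add(Mul(143, Pow(-240, -1)), Mul(Mul(2, -2), Pow(59, -1))), Mul(43, 134)) = Add(Add(Mul(143, Rational(-1, 240)), Mul(-4, Rational(1, 59))), 5762) = Add(Add(Rational(-143, 240), Rational(-4, 59)), 5762) = Add(Rational(-9397, 14160), 5762) = Rational(81580523, 14160)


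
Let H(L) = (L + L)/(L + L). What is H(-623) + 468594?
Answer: 468595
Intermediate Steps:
H(L) = 1 (H(L) = (2*L)/((2*L)) = (2*L)*(1/(2*L)) = 1)
H(-623) + 468594 = 1 + 468594 = 468595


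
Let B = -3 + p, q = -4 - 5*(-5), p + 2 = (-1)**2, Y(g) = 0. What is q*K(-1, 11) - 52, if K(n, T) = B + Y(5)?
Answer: -136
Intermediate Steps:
p = -1 (p = -2 + (-1)**2 = -2 + 1 = -1)
q = 21 (q = -4 + 25 = 21)
B = -4 (B = -3 - 1 = -4)
K(n, T) = -4 (K(n, T) = -4 + 0 = -4)
q*K(-1, 11) - 52 = 21*(-4) - 52 = -84 - 52 = -136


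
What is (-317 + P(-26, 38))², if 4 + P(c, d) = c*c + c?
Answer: 108241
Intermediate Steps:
P(c, d) = -4 + c + c² (P(c, d) = -4 + (c*c + c) = -4 + (c² + c) = -4 + (c + c²) = -4 + c + c²)
(-317 + P(-26, 38))² = (-317 + (-4 - 26 + (-26)²))² = (-317 + (-4 - 26 + 676))² = (-317 + 646)² = 329² = 108241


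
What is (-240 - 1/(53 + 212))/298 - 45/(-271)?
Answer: -13682221/21400870 ≈ -0.63933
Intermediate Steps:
(-240 - 1/(53 + 212))/298 - 45/(-271) = (-240 - 1/265)*(1/298) - 45*(-1/271) = (-240 - 1*1/265)*(1/298) + 45/271 = (-240 - 1/265)*(1/298) + 45/271 = -63601/265*1/298 + 45/271 = -63601/78970 + 45/271 = -13682221/21400870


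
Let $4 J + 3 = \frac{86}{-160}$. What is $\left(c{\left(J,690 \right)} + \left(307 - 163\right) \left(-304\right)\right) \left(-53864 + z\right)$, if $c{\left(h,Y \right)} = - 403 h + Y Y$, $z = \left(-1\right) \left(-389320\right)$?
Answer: $\frac{1451452373107}{10} \approx 1.4515 \cdot 10^{11}$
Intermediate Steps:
$z = 389320$
$J = - \frac{283}{320}$ ($J = - \frac{3}{4} + \frac{86 \frac{1}{-160}}{4} = - \frac{3}{4} + \frac{86 \left(- \frac{1}{160}\right)}{4} = - \frac{3}{4} + \frac{1}{4} \left(- \frac{43}{80}\right) = - \frac{3}{4} - \frac{43}{320} = - \frac{283}{320} \approx -0.88437$)
$c{\left(h,Y \right)} = Y^{2} - 403 h$ ($c{\left(h,Y \right)} = - 403 h + Y^{2} = Y^{2} - 403 h$)
$\left(c{\left(J,690 \right)} + \left(307 - 163\right) \left(-304\right)\right) \left(-53864 + z\right) = \left(\left(690^{2} - - \frac{114049}{320}\right) + \left(307 - 163\right) \left(-304\right)\right) \left(-53864 + 389320\right) = \left(\left(476100 + \frac{114049}{320}\right) + 144 \left(-304\right)\right) 335456 = \left(\frac{152466049}{320} - 43776\right) 335456 = \frac{138457729}{320} \cdot 335456 = \frac{1451452373107}{10}$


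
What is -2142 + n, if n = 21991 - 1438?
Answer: 18411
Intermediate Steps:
n = 20553
-2142 + n = -2142 + 20553 = 18411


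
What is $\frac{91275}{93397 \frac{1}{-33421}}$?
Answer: $- \frac{3050501775}{93397} \approx -32662.0$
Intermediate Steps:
$\frac{91275}{93397 \frac{1}{-33421}} = \frac{91275}{93397 \left(- \frac{1}{33421}\right)} = \frac{91275}{- \frac{93397}{33421}} = 91275 \left(- \frac{33421}{93397}\right) = - \frac{3050501775}{93397}$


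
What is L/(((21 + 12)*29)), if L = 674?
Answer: 674/957 ≈ 0.70428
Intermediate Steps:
L/(((21 + 12)*29)) = 674/(((21 + 12)*29)) = 674/((33*29)) = 674/957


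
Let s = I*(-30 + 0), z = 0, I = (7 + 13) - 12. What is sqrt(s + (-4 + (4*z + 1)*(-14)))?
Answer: I*sqrt(258) ≈ 16.062*I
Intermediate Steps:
I = 8 (I = 20 - 12 = 8)
s = -240 (s = 8*(-30 + 0) = 8*(-30) = -240)
sqrt(s + (-4 + (4*z + 1)*(-14))) = sqrt(-240 + (-4 + (4*0 + 1)*(-14))) = sqrt(-240 + (-4 + (0 + 1)*(-14))) = sqrt(-240 + (-4 + 1*(-14))) = sqrt(-240 + (-4 - 14)) = sqrt(-240 - 18) = sqrt(-258) = I*sqrt(258)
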